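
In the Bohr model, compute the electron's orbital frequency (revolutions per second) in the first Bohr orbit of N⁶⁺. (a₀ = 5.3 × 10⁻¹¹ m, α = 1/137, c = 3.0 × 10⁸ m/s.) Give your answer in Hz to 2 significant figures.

3.2 × 10¹⁷ Hz

r = n²a₀/Z = 7.6 × 10⁻¹² m, v = Zαc/n = 1.5 × 10⁷ m/s
f = v/(2πr) = 3.2 × 10¹⁷ Hz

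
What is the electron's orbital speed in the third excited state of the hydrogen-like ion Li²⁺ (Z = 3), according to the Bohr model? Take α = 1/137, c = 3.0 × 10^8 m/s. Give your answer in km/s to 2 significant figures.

1600 km/s

v_n = Zαc/n = 3 × 0.0073 × 3.0 × 10^8 / 4
    = 1600 km/s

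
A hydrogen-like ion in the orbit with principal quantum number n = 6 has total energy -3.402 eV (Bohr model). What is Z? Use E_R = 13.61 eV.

3

E_n = −E_R Z²/n² ⇒ Z² = −E_n n²/E_R = 3.402 × 6² / 13.61 ≈ 9.00
Z = 3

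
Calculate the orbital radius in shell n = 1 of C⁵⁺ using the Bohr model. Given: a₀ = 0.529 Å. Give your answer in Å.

0.0882 Å

r_n = n²a₀/Z = 1² × 0.529 / 6
    = 1 × 0.529 / 6 = 0.0882 Å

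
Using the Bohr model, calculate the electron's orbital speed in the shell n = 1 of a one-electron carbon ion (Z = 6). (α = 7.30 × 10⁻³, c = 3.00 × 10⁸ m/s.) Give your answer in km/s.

1.31 × 10⁴ km/s

v_n = Zαc/n = 6 × 0.00730 × 3.00 × 10⁸ / 1
    = 1.31 × 10⁴ km/s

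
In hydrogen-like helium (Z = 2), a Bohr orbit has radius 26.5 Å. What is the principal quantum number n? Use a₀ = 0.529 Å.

10

r_n = n²a₀/Z ⇒ n² = rZ/a₀ = 26.5 × 2 / 0.529 ≈ 100.19
n = 10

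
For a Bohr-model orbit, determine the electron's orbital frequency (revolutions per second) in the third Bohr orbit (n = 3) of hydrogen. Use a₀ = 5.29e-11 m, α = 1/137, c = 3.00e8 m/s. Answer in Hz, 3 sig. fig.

2.44e14 Hz

r = n²a₀/Z = 4.76e-10 m, v = Zαc/n = 7.30e5 m/s
f = v/(2πr) = 2.44e14 Hz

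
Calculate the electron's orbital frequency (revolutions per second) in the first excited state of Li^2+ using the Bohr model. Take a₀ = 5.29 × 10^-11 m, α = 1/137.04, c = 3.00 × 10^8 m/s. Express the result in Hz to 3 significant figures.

7.41 × 10^15 Hz

r = n²a₀/Z = 7.05 × 10^-11 m, v = Zαc/n = 3.28 × 10^6 m/s
f = v/(2πr) = 7.41 × 10^15 Hz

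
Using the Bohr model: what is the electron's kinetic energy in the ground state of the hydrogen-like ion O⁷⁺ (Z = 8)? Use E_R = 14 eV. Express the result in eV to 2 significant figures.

For a Coulomb orbit the virial theorem gives K = −E_n.
E_n = −E_R·Z²/n², so K = E_R·Z²/n² = 14 × 8²/1² = 900 eV

900 eV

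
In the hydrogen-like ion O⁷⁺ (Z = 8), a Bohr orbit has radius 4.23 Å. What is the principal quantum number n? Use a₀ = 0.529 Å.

8

r_n = n²a₀/Z ⇒ n² = rZ/a₀ = 4.23 × 8 / 0.529 ≈ 63.97
n = 8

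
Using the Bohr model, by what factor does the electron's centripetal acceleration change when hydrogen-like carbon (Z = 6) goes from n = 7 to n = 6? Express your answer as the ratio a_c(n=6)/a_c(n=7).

a_c ∝ Z^3 · n^-4; with Z fixed, a_c ∝ n^-4.
a_c(n=6)/a_c(n=7) = (6/7)^-4 = 2401/1296

2401/1296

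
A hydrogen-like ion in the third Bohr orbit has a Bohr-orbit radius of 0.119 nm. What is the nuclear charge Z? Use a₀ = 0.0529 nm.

r_n = n²a₀/Z ⇒ Z = n²a₀/r = 3² × 0.0529 / 0.119 ≈ 4.00
Z = 4

4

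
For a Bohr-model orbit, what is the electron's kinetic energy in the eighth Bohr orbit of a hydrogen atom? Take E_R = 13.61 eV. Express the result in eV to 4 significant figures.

For a Coulomb orbit the virial theorem gives K = −E_n.
E_n = −E_R·Z²/n², so K = E_R·Z²/n² = 13.61 × 1²/8² = 0.2127 eV

0.2127 eV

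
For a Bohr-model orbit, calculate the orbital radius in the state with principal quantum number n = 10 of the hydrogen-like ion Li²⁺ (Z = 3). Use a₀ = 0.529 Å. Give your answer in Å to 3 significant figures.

17.6 Å

r_n = n²a₀/Z = 10² × 0.529 / 3
    = 100 × 0.529 / 3 = 17.6 Å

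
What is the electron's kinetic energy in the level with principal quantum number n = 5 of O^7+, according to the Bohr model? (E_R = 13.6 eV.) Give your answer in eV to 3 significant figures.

34.8 eV

For a Coulomb orbit the virial theorem gives K = −E_n.
E_n = −E_R·Z²/n², so K = E_R·Z²/n² = 13.6 × 8²/5² = 34.8 eV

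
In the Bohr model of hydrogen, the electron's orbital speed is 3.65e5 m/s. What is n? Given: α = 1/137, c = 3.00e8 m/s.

6

v_n = Zαc/n ⇒ n = Zαc/v = 1 × 0.00730 × 3.00e8 / 3.65e5 ≈ 6.00
n = 6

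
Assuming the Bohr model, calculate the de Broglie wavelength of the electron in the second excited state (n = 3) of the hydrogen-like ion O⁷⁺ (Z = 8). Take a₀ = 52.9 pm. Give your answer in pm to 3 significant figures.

125 pm

The Bohr quantisation condition is nλ = 2πr_n.
r_n = n²a₀/Z = 59.5 pm
λ = 2πr_n/n = 2π·59.5/3 = 125 pm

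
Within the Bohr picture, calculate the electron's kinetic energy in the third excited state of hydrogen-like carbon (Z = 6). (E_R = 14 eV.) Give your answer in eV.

32 eV

For a Coulomb orbit the virial theorem gives K = −E_n.
E_n = −E_R·Z²/n², so K = E_R·Z²/n² = 14 × 6²/4² = 32 eV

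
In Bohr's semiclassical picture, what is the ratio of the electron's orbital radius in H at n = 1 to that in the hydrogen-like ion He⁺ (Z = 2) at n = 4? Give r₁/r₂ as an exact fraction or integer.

1/8

r ∝ Z^-1 · n^2
r₁/r₂ = (1/2)^-1 · (1/4)^2 = 1/8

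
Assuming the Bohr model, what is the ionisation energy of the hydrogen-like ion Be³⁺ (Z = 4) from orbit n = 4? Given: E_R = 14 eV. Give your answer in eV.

14 eV

E_n = −E_R·Z²/n² = −14 × 4²/4² eV = -14 eV
Ionisation energy = −E_n = 14 eV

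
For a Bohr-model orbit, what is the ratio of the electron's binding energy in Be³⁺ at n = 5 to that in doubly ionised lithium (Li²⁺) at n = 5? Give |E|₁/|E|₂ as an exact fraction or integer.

|E| ∝ Z^2 · n^-2
|E|₁/|E|₂ = (4/3)^2 · (5/5)^-2 = 16/9

16/9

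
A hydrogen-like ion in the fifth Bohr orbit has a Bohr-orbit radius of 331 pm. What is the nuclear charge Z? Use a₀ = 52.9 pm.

4

r_n = n²a₀/Z ⇒ Z = n²a₀/r = 5² × 52.9 / 331 ≈ 4.00
Z = 4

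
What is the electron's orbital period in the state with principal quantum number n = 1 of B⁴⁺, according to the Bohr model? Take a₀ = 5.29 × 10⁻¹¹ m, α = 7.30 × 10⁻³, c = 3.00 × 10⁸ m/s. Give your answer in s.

6.07 × 10⁻¹⁸ s

r = n²a₀/Z = 1²·5.29 × 10⁻¹¹/5 = 1.06 × 10⁻¹¹ m
v = Zαc/n = 5·0.00730·3.00 × 10⁸/1 = 1.09 × 10⁷ m/s
T = 2πr/v = 6.07 × 10⁻¹⁸ s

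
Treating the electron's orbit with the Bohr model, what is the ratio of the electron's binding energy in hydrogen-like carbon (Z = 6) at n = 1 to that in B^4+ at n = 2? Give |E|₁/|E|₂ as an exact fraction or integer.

|E| ∝ Z^2 · n^-2
|E|₁/|E|₂ = (6/5)^2 · (1/2)^-2 = 144/25

144/25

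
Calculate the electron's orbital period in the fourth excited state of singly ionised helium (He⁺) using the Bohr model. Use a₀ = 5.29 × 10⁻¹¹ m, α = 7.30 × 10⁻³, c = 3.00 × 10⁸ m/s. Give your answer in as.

r = n²a₀/Z = 5²·5.29 × 10⁻¹¹/2 = 6.61 × 10⁻¹⁰ m
v = Zαc/n = 2·0.00730·3.00 × 10⁸/5 = 8.76 × 10⁵ m/s
T = 2πr/v = 4.74 × 10⁻¹⁵ s = 4740 as

4740 as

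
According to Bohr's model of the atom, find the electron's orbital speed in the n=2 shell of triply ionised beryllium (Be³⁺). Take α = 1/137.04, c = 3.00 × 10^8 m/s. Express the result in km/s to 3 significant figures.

v_n = Zαc/n = 4 × 0.00730 × 3.00 × 10^8 / 2
    = 4380 km/s

4380 km/s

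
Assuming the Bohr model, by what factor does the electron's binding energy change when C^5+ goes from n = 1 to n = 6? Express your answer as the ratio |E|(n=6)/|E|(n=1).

|E| ∝ Z^2 · n^-2; with Z fixed, |E| ∝ n^-2.
|E|(n=6)/|E|(n=1) = (6/1)^-2 = 1/36

1/36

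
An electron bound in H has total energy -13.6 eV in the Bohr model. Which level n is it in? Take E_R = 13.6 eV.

E_n = −E_R Z²/n² ⇒ n² = E_R Z²/(−E_n) = 13.6 × 1² / 13.6 ≈ 1.00
n = 1

1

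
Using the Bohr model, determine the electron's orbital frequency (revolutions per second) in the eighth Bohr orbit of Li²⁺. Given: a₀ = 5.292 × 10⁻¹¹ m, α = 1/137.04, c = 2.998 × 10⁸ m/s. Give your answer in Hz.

1.157 × 10¹⁴ Hz

r = n²a₀/Z = 1.129 × 10⁻⁹ m, v = Zαc/n = 8.204 × 10⁵ m/s
f = v/(2πr) = 1.157 × 10¹⁴ Hz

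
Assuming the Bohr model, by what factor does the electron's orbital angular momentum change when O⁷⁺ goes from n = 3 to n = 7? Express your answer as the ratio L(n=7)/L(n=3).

L = nℏ depends only on n, so L ∝ n.
L(n=7)/L(n=3) = (7/3)^1 = 7/3

7/3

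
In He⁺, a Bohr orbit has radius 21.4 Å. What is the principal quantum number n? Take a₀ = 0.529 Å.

9

r_n = n²a₀/Z ⇒ n² = rZ/a₀ = 21.4 × 2 / 0.529 ≈ 80.91
n = 9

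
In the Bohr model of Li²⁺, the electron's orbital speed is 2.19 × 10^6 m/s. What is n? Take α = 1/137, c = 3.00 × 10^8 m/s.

3

v_n = Zαc/n ⇒ n = Zαc/v = 3 × 0.00730 × 3.00 × 10^8 / 2.19 × 10^6 ≈ 3.00
n = 3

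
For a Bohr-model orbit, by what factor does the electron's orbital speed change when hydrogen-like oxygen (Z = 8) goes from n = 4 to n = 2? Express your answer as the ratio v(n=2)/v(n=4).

2

v ∝ Z^1 · n^-1; with Z fixed, v ∝ n^-1.
v(n=2)/v(n=4) = (2/4)^-1 = 2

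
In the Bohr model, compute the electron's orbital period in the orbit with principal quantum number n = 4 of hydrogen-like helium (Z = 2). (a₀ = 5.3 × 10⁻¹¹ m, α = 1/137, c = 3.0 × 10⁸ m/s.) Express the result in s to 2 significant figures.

2.4 × 10⁻¹⁵ s

r = n²a₀/Z = 4²·5.3 × 10⁻¹¹/2 = 4.2 × 10⁻¹⁰ m
v = Zαc/n = 2·0.0073·3.0 × 10⁸/4 = 1.1 × 10⁶ m/s
T = 2πr/v = 2.4 × 10⁻¹⁵ s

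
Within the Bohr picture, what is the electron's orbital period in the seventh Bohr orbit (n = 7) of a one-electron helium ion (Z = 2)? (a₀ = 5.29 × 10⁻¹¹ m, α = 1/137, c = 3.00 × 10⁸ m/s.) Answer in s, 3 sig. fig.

r = n²a₀/Z = 7²·5.29 × 10⁻¹¹/2 = 1.30 × 10⁻⁹ m
v = Zαc/n = 2·0.00730·3.00 × 10⁸/7 = 6.26 × 10⁵ m/s
T = 2πr/v = 1.30 × 10⁻¹⁴ s

1.30 × 10⁻¹⁴ s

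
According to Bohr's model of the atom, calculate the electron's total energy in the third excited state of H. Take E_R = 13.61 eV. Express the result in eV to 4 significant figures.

-0.8506 eV

E_n = −E_R·Z²/n² = −13.61 × 1²/4² = -0.8506 eV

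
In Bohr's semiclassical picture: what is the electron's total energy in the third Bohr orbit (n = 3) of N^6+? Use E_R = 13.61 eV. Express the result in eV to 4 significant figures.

E_n = −E_R·Z²/n² = −13.61 × 7²/3² = -74.10 eV

-74.10 eV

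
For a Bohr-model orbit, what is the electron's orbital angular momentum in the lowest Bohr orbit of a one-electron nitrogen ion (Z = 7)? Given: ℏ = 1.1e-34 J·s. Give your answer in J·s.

1.1e-34 J·s

L_n = nℏ = 1 × 1.1e-34 = 1.1e-34 J·s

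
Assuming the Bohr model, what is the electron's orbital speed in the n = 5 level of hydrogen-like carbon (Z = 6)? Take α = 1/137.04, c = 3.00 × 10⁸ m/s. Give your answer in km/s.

2630 km/s

v_n = Zαc/n = 6 × 0.00730 × 3.00 × 10⁸ / 5
    = 2630 km/s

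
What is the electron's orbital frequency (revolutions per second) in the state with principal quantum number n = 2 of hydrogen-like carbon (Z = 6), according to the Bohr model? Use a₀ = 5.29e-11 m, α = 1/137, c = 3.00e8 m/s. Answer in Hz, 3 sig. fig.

2.96e16 Hz

r = n²a₀/Z = 3.53e-11 m, v = Zαc/n = 6.57e6 m/s
f = v/(2πr) = 2.96e16 Hz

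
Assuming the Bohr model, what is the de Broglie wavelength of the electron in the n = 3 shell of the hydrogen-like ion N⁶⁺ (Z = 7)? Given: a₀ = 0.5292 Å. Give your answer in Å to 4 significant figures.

1.425 Å

The Bohr quantisation condition is nλ = 2πr_n.
r_n = n²a₀/Z = 0.6804 Å
λ = 2πr_n/n = 2π·0.6804/3 = 1.425 Å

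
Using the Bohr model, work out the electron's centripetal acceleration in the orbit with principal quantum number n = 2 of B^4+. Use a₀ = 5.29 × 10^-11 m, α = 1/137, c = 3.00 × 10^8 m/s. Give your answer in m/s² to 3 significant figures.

7.08 × 10^23 m/s²

r = n²a₀/Z = 4.23 × 10^-11 m, v = Zαc/n = 5.47 × 10^6 m/s
a = v²/r = (5.47 × 10^6)² / 4.23 × 10^-11 = 7.08 × 10^23 m/s²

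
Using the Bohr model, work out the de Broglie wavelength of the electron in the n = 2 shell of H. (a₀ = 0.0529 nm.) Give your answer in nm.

The Bohr quantisation condition is nλ = 2πr_n.
r_n = n²a₀/Z = 0.212 nm
λ = 2πr_n/n = 2π·0.212/2 = 0.665 nm

0.665 nm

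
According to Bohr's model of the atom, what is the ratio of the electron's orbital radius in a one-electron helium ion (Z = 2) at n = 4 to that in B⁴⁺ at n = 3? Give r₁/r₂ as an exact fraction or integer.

40/9

r ∝ Z^-1 · n^2
r₁/r₂ = (2/5)^-1 · (4/3)^2 = 40/9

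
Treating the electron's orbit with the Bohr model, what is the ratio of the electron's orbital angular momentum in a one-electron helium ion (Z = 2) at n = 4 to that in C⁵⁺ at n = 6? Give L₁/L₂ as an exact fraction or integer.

2/3

L = nℏ is independent of Z.
L₁/L₂ = n₁/n₂ = 4/6 = 2/3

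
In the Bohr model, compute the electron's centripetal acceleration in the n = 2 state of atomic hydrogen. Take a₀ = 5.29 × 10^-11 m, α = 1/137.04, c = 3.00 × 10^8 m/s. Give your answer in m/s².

r = n²a₀/Z = 2.12 × 10^-10 m, v = Zαc/n = 1.09 × 10^6 m/s
a = v²/r = (1.09 × 10^6)² / 2.12 × 10^-10 = 5.66 × 10^21 m/s²

5.66 × 10^21 m/s²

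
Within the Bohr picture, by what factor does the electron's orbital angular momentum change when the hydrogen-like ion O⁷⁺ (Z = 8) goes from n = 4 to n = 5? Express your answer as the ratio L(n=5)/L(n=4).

5/4

L = nℏ depends only on n, so L ∝ n.
L(n=5)/L(n=4) = (5/4)^1 = 5/4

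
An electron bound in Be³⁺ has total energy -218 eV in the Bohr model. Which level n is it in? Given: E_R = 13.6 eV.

1

E_n = −E_R Z²/n² ⇒ n² = E_R Z²/(−E_n) = 13.6 × 4² / 218 ≈ 1.00
n = 1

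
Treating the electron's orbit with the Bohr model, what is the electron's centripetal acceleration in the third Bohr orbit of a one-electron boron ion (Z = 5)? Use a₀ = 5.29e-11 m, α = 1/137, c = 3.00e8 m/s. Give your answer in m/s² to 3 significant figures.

r = n²a₀/Z = 9.52e-11 m, v = Zαc/n = 3.65e6 m/s
a = v²/r = (3.65e6)² / 9.52e-11 = 1.40e23 m/s²

1.40e23 m/s²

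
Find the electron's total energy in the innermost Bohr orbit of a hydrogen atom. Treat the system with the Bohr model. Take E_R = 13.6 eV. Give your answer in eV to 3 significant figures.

-13.6 eV

E_n = −E_R·Z²/n² = −13.6 × 1²/1² = -13.6 eV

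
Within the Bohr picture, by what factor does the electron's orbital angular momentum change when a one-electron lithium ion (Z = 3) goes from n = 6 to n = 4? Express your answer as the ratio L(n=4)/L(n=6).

2/3

L = nℏ depends only on n, so L ∝ n.
L(n=4)/L(n=6) = (4/6)^1 = 2/3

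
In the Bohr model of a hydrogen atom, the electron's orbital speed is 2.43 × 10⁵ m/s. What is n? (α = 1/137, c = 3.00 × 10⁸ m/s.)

9

v_n = Zαc/n ⇒ n = Zαc/v = 1 × 0.00730 × 3.00 × 10⁸ / 2.43 × 10⁵ ≈ 9.01
n = 9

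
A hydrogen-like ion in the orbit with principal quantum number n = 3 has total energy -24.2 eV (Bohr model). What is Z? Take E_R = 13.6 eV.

E_n = −E_R Z²/n² ⇒ Z² = −E_n n²/E_R = 24.2 × 3² / 13.6 ≈ 16.01
Z = 4

4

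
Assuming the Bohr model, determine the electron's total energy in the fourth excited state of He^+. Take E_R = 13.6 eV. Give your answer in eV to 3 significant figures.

-2.18 eV

E_n = −E_R·Z²/n² = −13.6 × 2²/5² = -2.18 eV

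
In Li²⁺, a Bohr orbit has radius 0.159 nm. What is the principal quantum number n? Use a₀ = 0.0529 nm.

3

r_n = n²a₀/Z ⇒ n² = rZ/a₀ = 0.159 × 3 / 0.0529 ≈ 9.02
n = 3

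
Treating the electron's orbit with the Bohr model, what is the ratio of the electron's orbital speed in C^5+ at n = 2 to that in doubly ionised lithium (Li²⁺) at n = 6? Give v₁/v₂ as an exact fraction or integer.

6

v ∝ Z^1 · n^-1
v₁/v₂ = (6/3)^1 · (2/6)^-1 = 6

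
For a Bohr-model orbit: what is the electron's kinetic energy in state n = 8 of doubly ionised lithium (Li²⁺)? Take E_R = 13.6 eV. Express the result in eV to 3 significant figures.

1.91 eV

For a Coulomb orbit the virial theorem gives K = −E_n.
E_n = −E_R·Z²/n², so K = E_R·Z²/n² = 13.6 × 3²/8² = 1.91 eV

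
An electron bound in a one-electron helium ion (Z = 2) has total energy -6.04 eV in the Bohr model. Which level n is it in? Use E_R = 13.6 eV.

3

E_n = −E_R Z²/n² ⇒ n² = E_R Z²/(−E_n) = 13.6 × 2² / 6.04 ≈ 9.01
n = 3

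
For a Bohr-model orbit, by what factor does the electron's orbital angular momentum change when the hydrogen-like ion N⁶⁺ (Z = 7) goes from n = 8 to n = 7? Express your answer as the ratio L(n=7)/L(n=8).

L = nℏ depends only on n, so L ∝ n.
L(n=7)/L(n=8) = (7/8)^1 = 7/8

7/8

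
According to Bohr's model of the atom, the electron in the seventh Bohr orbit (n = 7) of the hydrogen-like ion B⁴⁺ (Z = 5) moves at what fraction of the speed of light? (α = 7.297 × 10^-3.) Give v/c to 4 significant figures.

0.005212

v_n = Zαc/n, so v/c = Zα/n = 5 × 0.007297 / 7 = 0.005212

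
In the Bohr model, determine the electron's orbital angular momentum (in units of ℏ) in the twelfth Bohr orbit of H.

L_n = nℏ, so L/ℏ = n = 12.

12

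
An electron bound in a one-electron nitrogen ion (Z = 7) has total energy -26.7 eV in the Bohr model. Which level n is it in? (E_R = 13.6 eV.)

E_n = −E_R Z²/n² ⇒ n² = E_R Z²/(−E_n) = 13.6 × 7² / 26.7 ≈ 24.96
n = 5

5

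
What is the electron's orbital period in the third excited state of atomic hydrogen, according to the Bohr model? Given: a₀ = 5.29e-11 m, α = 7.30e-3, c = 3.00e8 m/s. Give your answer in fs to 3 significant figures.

r = n²a₀/Z = 4²·5.29e-11/1 = 8.46e-10 m
v = Zαc/n = 1·0.00730·3.00e8/4 = 5.47e5 m/s
T = 2πr/v = 9.71e-15 s = 9.71 fs

9.71 fs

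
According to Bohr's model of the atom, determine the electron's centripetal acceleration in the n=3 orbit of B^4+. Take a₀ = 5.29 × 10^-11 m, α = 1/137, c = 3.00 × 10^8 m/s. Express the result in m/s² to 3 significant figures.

1.40 × 10^23 m/s²

r = n²a₀/Z = 9.52 × 10^-11 m, v = Zαc/n = 3.65 × 10^6 m/s
a = v²/r = (3.65 × 10^6)² / 9.52 × 10^-11 = 1.40 × 10^23 m/s²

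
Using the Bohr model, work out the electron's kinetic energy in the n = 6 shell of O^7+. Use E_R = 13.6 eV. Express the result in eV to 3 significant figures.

For a Coulomb orbit the virial theorem gives K = −E_n.
E_n = −E_R·Z²/n², so K = E_R·Z²/n² = 13.6 × 8²/6² = 24.2 eV

24.2 eV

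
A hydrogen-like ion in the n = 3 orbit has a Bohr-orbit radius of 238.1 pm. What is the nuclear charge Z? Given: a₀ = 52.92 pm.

r_n = n²a₀/Z ⇒ Z = n²a₀/r = 3² × 52.92 / 238.1 ≈ 2.00
Z = 2

2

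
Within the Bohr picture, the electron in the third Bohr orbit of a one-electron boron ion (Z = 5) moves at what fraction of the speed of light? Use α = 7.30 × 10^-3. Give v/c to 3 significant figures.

v_n = Zαc/n, so v/c = Zα/n = 5 × 0.00730 / 3 = 0.0122

0.0122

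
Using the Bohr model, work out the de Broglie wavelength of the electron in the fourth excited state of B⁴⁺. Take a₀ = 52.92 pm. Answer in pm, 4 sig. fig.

332.5 pm

The Bohr quantisation condition is nλ = 2πr_n.
r_n = n²a₀/Z = 264.6 pm
λ = 2πr_n/n = 2π·264.6/5 = 332.5 pm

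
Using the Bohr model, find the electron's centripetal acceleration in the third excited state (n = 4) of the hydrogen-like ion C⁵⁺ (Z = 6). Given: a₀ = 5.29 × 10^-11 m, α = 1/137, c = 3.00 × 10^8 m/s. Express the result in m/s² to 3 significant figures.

r = n²a₀/Z = 1.41 × 10^-10 m, v = Zαc/n = 3.28 × 10^6 m/s
a = v²/r = (3.28 × 10^6)² / 1.41 × 10^-10 = 7.65 × 10^22 m/s²

7.65 × 10^22 m/s²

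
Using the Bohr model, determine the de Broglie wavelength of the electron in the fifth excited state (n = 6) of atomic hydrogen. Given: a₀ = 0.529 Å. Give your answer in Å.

The Bohr quantisation condition is nλ = 2πr_n.
r_n = n²a₀/Z = 19.0 Å
λ = 2πr_n/n = 2π·19.0/6 = 19.9 Å

19.9 Å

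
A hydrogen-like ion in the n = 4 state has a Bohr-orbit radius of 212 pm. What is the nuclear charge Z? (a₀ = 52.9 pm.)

4

r_n = n²a₀/Z ⇒ Z = n²a₀/r = 4² × 52.9 / 212 ≈ 3.99
Z = 4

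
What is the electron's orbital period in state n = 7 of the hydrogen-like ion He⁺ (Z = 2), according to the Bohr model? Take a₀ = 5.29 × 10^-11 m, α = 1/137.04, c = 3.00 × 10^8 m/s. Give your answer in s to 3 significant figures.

r = n²a₀/Z = 7²·5.29 × 10^-11/2 = 1.30 × 10^-9 m
v = Zαc/n = 2·0.00730·3.00 × 10^8/7 = 6.25 × 10^5 m/s
T = 2πr/v = 1.30 × 10^-14 s

1.30 × 10^-14 s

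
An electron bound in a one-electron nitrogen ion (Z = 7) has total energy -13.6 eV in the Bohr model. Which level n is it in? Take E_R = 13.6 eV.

E_n = −E_R Z²/n² ⇒ n² = E_R Z²/(−E_n) = 13.6 × 7² / 13.6 ≈ 49.00
n = 7

7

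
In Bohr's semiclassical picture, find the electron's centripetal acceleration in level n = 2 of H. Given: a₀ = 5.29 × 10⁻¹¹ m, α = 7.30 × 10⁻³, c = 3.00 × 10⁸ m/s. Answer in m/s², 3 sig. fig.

5.67 × 10²¹ m/s²

r = n²a₀/Z = 2.12 × 10⁻¹⁰ m, v = Zαc/n = 1.09 × 10⁶ m/s
a = v²/r = (1.09 × 10⁶)² / 2.12 × 10⁻¹⁰ = 5.67 × 10²¹ m/s²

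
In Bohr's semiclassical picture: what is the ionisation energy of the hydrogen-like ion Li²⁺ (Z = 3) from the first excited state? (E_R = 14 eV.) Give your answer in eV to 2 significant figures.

E_n = −E_R·Z²/n² = −14 × 3²/2² eV = -32 eV
Ionisation energy = −E_n = 32 eV

32 eV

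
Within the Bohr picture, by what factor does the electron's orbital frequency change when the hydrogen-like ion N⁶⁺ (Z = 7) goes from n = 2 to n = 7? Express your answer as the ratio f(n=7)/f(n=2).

8/343

f ∝ Z^2 · n^-3; with Z fixed, f ∝ n^-3.
f(n=7)/f(n=2) = (7/2)^-3 = 8/343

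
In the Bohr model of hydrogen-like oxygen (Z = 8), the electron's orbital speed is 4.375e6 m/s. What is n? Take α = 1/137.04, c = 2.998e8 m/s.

4

v_n = Zαc/n ⇒ n = Zαc/v = 8 × 0.007297 × 2.998e8 / 4.375e6 ≈ 4.00
n = 4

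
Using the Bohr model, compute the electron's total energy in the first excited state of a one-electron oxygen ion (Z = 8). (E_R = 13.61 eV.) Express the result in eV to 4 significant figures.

-217.8 eV

E_n = −E_R·Z²/n² = −13.61 × 8²/2² = -217.8 eV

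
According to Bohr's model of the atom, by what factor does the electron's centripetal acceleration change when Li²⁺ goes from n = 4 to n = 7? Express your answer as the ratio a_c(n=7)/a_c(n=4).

a_c ∝ Z^3 · n^-4; with Z fixed, a_c ∝ n^-4.
a_c(n=7)/a_c(n=4) = (7/4)^-4 = 256/2401

256/2401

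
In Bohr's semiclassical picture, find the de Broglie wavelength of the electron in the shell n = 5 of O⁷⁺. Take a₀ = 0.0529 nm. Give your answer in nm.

The Bohr quantisation condition is nλ = 2πr_n.
r_n = n²a₀/Z = 0.165 nm
λ = 2πr_n/n = 2π·0.165/5 = 0.208 nm

0.208 nm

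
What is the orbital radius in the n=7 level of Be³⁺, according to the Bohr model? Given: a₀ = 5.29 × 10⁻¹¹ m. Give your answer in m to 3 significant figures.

r_n = n²a₀/Z = 7² × 5.29 × 10⁻¹¹ / 4
    = 49 × 5.29 × 10⁻¹¹ / 4 = 6.48 × 10⁻¹⁰ m

6.48 × 10⁻¹⁰ m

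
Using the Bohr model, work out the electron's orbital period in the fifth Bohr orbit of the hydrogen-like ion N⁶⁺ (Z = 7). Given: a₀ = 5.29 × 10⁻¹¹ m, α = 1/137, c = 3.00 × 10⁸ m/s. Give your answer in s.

r = n²a₀/Z = 5²·5.29 × 10⁻¹¹/7 = 1.89 × 10⁻¹⁰ m
v = Zαc/n = 7·0.00730·3.00 × 10⁸/5 = 3.07 × 10⁶ m/s
T = 2πr/v = 3.87 × 10⁻¹⁶ s

3.87 × 10⁻¹⁶ s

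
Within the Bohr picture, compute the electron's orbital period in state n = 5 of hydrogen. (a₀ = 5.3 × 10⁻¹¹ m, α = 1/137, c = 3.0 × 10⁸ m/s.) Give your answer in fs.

r = n²a₀/Z = 5²·5.3 × 10⁻¹¹/1 = 1.3 × 10⁻⁹ m
v = Zαc/n = 1·0.0073·3.0 × 10⁸/5 = 4.4 × 10⁵ m/s
T = 2πr/v = 1.9 × 10⁻¹⁴ s = 19 fs

19 fs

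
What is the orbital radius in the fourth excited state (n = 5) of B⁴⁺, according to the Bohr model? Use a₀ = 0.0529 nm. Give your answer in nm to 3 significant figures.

r_n = n²a₀/Z = 5² × 0.0529 / 5
    = 25 × 0.0529 / 5 = 0.265 nm

0.265 nm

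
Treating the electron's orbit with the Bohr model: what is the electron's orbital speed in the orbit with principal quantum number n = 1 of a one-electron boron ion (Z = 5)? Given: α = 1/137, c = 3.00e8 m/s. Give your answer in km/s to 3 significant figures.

v_n = Zαc/n = 5 × 0.00730 × 3.00e8 / 1
    = 1.09e4 km/s

1.09e4 km/s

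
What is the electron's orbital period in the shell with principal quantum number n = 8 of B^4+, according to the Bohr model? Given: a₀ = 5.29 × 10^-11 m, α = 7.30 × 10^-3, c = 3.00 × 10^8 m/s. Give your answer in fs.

3.11 fs

r = n²a₀/Z = 8²·5.29 × 10^-11/5 = 6.77 × 10^-10 m
v = Zαc/n = 5·0.00730·3.00 × 10^8/8 = 1.37 × 10^6 m/s
T = 2πr/v = 3.11 × 10^-15 s = 3.11 fs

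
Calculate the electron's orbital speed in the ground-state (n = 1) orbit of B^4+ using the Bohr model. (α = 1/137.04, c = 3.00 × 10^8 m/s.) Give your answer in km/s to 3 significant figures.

v_n = Zαc/n = 5 × 0.00730 × 3.00 × 10^8 / 1
    = 1.09 × 10^4 km/s

1.09 × 10^4 km/s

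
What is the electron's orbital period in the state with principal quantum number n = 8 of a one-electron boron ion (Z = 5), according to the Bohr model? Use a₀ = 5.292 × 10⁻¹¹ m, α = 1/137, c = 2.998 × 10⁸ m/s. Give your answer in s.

3.112 × 10⁻¹⁵ s

r = n²a₀/Z = 8²·5.292 × 10⁻¹¹/5 = 6.774 × 10⁻¹⁰ m
v = Zαc/n = 5·0.007299·2.998 × 10⁸/8 = 1.368 × 10⁶ m/s
T = 2πr/v = 3.112 × 10⁻¹⁵ s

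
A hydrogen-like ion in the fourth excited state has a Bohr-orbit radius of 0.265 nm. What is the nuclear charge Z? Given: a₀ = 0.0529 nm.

5

r_n = n²a₀/Z ⇒ Z = n²a₀/r = 5² × 0.0529 / 0.265 ≈ 4.99
Z = 5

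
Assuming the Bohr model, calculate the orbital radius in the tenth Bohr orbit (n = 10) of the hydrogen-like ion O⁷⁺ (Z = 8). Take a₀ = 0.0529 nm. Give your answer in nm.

r_n = n²a₀/Z = 10² × 0.0529 / 8
    = 100 × 0.0529 / 8 = 0.661 nm

0.661 nm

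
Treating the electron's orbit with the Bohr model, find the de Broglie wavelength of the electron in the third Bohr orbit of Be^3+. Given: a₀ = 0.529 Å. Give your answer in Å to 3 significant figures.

2.49 Å

The Bohr quantisation condition is nλ = 2πr_n.
r_n = n²a₀/Z = 1.19 Å
λ = 2πr_n/n = 2π·1.19/3 = 2.49 Å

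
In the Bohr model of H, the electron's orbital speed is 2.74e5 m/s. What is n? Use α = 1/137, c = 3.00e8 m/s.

v_n = Zαc/n ⇒ n = Zαc/v = 1 × 0.00730 × 3.00e8 / 2.74e5 ≈ 7.99
n = 8

8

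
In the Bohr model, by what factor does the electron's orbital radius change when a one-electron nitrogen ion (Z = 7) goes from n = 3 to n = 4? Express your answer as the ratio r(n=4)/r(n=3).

r ∝ Z^-1 · n^2; with Z fixed, r ∝ n^2.
r(n=4)/r(n=3) = (4/3)^2 = 16/9

16/9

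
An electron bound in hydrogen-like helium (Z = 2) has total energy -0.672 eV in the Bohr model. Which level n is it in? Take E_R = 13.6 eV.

E_n = −E_R Z²/n² ⇒ n² = E_R Z²/(−E_n) = 13.6 × 2² / 0.672 ≈ 80.95
n = 9

9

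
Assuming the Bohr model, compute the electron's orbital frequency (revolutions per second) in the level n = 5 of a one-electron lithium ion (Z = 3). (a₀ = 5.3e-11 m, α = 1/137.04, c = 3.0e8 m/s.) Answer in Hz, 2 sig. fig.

r = n²a₀/Z = 4.4e-10 m, v = Zαc/n = 1.3e6 m/s
f = v/(2πr) = 4.7e14 Hz

4.7e14 Hz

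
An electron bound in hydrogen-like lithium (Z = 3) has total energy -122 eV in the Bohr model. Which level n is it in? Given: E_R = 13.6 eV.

E_n = −E_R Z²/n² ⇒ n² = E_R Z²/(−E_n) = 13.6 × 3² / 122 ≈ 1.00
n = 1

1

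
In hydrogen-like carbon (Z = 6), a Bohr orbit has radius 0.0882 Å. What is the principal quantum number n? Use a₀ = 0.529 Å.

r_n = n²a₀/Z ⇒ n² = rZ/a₀ = 0.0882 × 6 / 0.529 ≈ 1.00
n = 1

1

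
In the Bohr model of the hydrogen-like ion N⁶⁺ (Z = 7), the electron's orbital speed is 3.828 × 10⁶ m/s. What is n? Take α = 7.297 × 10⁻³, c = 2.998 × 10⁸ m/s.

4

v_n = Zαc/n ⇒ n = Zαc/v = 7 × 0.007297 × 2.998 × 10⁸ / 3.828 × 10⁶ ≈ 4.00
n = 4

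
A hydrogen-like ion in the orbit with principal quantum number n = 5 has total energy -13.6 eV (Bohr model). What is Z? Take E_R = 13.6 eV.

5

E_n = −E_R Z²/n² ⇒ Z² = −E_n n²/E_R = 13.6 × 5² / 13.6 ≈ 25.00
Z = 5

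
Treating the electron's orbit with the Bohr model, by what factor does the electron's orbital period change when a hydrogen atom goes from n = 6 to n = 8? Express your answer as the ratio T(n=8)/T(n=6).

T ∝ Z^-2 · n^3; with Z fixed, T ∝ n^3.
T(n=8)/T(n=6) = (8/6)^3 = 64/27

64/27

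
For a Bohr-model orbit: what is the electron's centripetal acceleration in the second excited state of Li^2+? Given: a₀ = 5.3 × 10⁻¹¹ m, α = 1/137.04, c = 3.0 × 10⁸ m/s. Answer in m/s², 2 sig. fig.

3.0 × 10²² m/s²

r = n²a₀/Z = 1.6 × 10⁻¹⁰ m, v = Zαc/n = 2.2 × 10⁶ m/s
a = v²/r = (2.2 × 10⁶)² / 1.6 × 10⁻¹⁰ = 3.0 × 10²² m/s²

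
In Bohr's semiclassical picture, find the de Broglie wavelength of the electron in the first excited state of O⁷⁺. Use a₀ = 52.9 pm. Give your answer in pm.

The Bohr quantisation condition is nλ = 2πr_n.
r_n = n²a₀/Z = 26.4 pm
λ = 2πr_n/n = 2π·26.4/2 = 83.1 pm

83.1 pm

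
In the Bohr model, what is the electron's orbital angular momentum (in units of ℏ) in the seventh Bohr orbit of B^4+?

7

L_n = nℏ, so L/ℏ = n = 7.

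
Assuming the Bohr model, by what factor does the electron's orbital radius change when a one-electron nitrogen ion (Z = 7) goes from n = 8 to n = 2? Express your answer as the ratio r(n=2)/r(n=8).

1/16

r ∝ Z^-1 · n^2; with Z fixed, r ∝ n^2.
r(n=2)/r(n=8) = (2/8)^2 = 1/16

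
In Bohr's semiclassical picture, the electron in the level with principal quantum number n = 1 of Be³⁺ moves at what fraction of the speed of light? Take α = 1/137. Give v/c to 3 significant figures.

0.0292

v_n = Zαc/n, so v/c = Zα/n = 4 × 0.00730 / 1 = 0.0292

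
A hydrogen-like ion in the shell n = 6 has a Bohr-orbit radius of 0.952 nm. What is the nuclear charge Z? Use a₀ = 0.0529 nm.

r_n = n²a₀/Z ⇒ Z = n²a₀/r = 6² × 0.0529 / 0.952 ≈ 2.00
Z = 2

2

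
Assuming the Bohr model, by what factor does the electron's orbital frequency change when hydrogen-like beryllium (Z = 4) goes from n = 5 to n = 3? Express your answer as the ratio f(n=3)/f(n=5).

125/27

f ∝ Z^2 · n^-3; with Z fixed, f ∝ n^-3.
f(n=3)/f(n=5) = (3/5)^-3 = 125/27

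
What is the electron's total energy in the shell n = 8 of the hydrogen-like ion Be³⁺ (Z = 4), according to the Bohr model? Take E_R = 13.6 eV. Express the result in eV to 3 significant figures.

-3.40 eV

E_n = −E_R·Z²/n² = −13.6 × 4²/8² = -3.40 eV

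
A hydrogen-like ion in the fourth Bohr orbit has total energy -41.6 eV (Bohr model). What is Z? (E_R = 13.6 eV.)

7

E_n = −E_R Z²/n² ⇒ Z² = −E_n n²/E_R = 41.6 × 4² / 13.6 ≈ 48.94
Z = 7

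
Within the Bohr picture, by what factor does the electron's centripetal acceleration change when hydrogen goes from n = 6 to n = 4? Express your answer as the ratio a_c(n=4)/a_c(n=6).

81/16

a_c ∝ Z^3 · n^-4; with Z fixed, a_c ∝ n^-4.
a_c(n=4)/a_c(n=6) = (4/6)^-4 = 81/16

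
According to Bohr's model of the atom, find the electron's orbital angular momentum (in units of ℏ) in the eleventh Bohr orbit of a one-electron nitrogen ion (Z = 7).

L_n = nℏ, so L/ℏ = n = 11.

11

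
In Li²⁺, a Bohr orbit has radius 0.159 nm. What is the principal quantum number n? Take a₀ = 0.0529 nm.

3

r_n = n²a₀/Z ⇒ n² = rZ/a₀ = 0.159 × 3 / 0.0529 ≈ 9.02
n = 3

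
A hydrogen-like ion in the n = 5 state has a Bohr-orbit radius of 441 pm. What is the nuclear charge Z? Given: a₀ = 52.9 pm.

3

r_n = n²a₀/Z ⇒ Z = n²a₀/r = 5² × 52.9 / 441 ≈ 3.00
Z = 3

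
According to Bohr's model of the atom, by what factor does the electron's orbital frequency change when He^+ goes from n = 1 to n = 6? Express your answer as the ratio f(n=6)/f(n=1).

1/216

f ∝ Z^2 · n^-3; with Z fixed, f ∝ n^-3.
f(n=6)/f(n=1) = (6/1)^-3 = 1/216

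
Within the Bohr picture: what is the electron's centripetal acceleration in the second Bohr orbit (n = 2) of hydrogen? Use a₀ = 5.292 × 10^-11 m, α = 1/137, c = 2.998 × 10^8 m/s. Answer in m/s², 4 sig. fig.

5.656 × 10^21 m/s²

r = n²a₀/Z = 2.117 × 10^-10 m, v = Zαc/n = 1.094 × 10^6 m/s
a = v²/r = (1.094 × 10^6)² / 2.117 × 10^-10 = 5.656 × 10^21 m/s²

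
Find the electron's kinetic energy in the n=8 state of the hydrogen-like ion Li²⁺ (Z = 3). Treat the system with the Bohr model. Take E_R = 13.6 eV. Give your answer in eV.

For a Coulomb orbit the virial theorem gives K = −E_n.
E_n = −E_R·Z²/n², so K = E_R·Z²/n² = 13.6 × 3²/8² = 1.91 eV

1.91 eV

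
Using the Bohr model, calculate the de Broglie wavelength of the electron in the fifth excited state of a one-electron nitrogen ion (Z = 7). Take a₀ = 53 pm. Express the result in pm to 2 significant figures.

The Bohr quantisation condition is nλ = 2πr_n.
r_n = n²a₀/Z = 270 pm
λ = 2πr_n/n = 2π·270/6 = 290 pm

290 pm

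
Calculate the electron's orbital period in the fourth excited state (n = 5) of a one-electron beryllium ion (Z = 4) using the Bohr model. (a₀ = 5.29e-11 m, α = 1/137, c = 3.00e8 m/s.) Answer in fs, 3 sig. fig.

1.19 fs

r = n²a₀/Z = 5²·5.29e-11/4 = 3.31e-10 m
v = Zαc/n = 4·0.00730·3.00e8/5 = 1.75e6 m/s
T = 2πr/v = 1.19e-15 s = 1.19 fs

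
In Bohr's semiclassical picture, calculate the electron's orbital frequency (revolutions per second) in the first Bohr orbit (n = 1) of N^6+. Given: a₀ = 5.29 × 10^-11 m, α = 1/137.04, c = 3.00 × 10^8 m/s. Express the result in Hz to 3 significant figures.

r = n²a₀/Z = 7.56 × 10^-12 m, v = Zαc/n = 1.53 × 10^7 m/s
f = v/(2πr) = 3.23 × 10^17 Hz

3.23 × 10^17 Hz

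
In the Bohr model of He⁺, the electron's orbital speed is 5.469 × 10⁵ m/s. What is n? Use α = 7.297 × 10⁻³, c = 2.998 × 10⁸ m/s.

8

v_n = Zαc/n ⇒ n = Zαc/v = 2 × 0.007297 × 2.998 × 10⁸ / 5.469 × 10⁵ ≈ 8.00
n = 8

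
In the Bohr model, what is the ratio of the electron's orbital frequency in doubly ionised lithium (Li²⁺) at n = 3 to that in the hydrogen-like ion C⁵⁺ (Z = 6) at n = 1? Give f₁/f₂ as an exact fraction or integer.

1/108

f ∝ Z^2 · n^-3
f₁/f₂ = (3/6)^2 · (3/1)^-3 = 1/108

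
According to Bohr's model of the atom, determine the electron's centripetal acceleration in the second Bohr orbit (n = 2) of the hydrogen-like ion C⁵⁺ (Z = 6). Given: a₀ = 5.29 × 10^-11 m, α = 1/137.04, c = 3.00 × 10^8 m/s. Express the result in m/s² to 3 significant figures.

r = n²a₀/Z = 3.53 × 10^-11 m, v = Zαc/n = 6.57 × 10^6 m/s
a = v²/r = (6.57 × 10^6)² / 3.53 × 10^-11 = 1.22 × 10^24 m/s²

1.22 × 10^24 m/s²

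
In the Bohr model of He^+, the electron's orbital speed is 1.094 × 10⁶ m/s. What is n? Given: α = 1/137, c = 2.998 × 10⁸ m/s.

v_n = Zαc/n ⇒ n = Zαc/v = 2 × 0.007299 × 2.998 × 10⁸ / 1.094 × 10⁶ ≈ 4.00
n = 4

4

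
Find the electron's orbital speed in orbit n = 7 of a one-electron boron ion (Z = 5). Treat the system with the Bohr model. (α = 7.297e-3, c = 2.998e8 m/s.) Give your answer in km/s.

1563 km/s

v_n = Zαc/n = 5 × 0.007297 × 2.998e8 / 7
    = 1563 km/s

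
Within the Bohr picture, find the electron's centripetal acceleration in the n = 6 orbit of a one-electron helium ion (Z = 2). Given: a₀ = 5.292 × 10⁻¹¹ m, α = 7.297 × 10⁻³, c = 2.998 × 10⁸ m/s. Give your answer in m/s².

r = n²a₀/Z = 9.526 × 10⁻¹⁰ m, v = Zαc/n = 7.292 × 10⁵ m/s
a = v²/r = (7.292 × 10⁵)² / 9.526 × 10⁻¹⁰ = 5.582 × 10²⁰ m/s²

5.582 × 10²⁰ m/s²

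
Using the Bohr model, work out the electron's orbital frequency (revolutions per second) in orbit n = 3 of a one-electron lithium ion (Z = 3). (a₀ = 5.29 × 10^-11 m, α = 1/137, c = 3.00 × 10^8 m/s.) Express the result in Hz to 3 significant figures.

2.20 × 10^15 Hz

r = n²a₀/Z = 1.59 × 10^-10 m, v = Zαc/n = 2.19 × 10^6 m/s
f = v/(2πr) = 2.20 × 10^15 Hz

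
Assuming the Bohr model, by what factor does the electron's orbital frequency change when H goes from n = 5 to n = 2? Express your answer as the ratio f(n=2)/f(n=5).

f ∝ Z^2 · n^-3; with Z fixed, f ∝ n^-3.
f(n=2)/f(n=5) = (2/5)^-3 = 125/8

125/8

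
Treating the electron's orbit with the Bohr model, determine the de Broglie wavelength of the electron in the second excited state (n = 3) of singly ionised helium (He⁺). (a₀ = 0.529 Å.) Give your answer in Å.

4.99 Å

The Bohr quantisation condition is nλ = 2πr_n.
r_n = n²a₀/Z = 2.38 Å
λ = 2πr_n/n = 2π·2.38/3 = 4.99 Å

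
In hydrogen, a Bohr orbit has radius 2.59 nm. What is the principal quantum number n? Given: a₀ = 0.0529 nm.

r_n = n²a₀/Z ⇒ n² = rZ/a₀ = 2.59 × 1 / 0.0529 ≈ 48.96
n = 7

7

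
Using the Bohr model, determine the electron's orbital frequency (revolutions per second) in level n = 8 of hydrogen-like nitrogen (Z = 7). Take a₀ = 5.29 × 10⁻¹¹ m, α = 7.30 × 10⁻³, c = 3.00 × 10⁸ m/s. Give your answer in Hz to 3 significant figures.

r = n²a₀/Z = 4.84 × 10⁻¹⁰ m, v = Zαc/n = 1.92 × 10⁶ m/s
f = v/(2πr) = 6.31 × 10¹⁴ Hz

6.31 × 10¹⁴ Hz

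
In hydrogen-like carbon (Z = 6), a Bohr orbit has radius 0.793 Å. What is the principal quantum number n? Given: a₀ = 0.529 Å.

3

r_n = n²a₀/Z ⇒ n² = rZ/a₀ = 0.793 × 6 / 0.529 ≈ 8.99
n = 3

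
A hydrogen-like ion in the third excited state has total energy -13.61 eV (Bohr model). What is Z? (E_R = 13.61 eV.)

E_n = −E_R Z²/n² ⇒ Z² = −E_n n²/E_R = 13.61 × 4² / 13.61 ≈ 16.00
Z = 4

4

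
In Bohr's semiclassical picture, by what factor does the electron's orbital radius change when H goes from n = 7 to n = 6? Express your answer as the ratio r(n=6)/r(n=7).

36/49

r ∝ Z^-1 · n^2; with Z fixed, r ∝ n^2.
r(n=6)/r(n=7) = (6/7)^2 = 36/49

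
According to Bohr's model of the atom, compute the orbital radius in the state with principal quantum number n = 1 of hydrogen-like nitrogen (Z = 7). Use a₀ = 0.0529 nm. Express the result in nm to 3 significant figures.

0.00756 nm

r_n = n²a₀/Z = 1² × 0.0529 / 7
    = 1 × 0.0529 / 7 = 0.00756 nm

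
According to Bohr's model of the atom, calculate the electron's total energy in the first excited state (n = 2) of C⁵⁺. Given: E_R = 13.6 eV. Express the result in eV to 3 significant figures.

-122 eV

E_n = −E_R·Z²/n² = −13.6 × 6²/2² = -122 eV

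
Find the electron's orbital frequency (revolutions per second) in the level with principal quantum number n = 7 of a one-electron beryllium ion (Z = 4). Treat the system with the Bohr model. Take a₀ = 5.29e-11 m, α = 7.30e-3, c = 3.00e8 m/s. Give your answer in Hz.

r = n²a₀/Z = 6.48e-10 m, v = Zαc/n = 1.25e6 m/s
f = v/(2πr) = 3.07e14 Hz

3.07e14 Hz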